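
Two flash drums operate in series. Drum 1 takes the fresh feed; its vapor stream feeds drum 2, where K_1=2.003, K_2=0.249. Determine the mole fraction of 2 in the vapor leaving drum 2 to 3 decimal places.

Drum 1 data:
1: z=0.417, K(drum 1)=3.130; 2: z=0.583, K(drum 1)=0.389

y_2 (drum 2) = 0.142

Drum 1:
Let ψ₁ = V/F and solve Σ zᵢ(Kᵢ−1)/(1+ψ₁(Kᵢ−1)) = 0.
Feasibility: ΣzᵢKᵢ = 1.532, Σzᵢ/Kᵢ = 1.632 — both > 1, two phases present.
Binary case is linear: z₁(K₁−1)(1+ψ₁(K₂−1)) + z₂(K₂−1)(1+ψ₁(K₁−1)) = 0
⇒ ψ₁ = [z₁(K₁−1)+z₂(K₂−1)] / [−(K₁−1)(K₂−1)] = 0.5320/1.3014 = 0.409
Drum-1 compositions:
  1: x = 0.223, y = 0.698
  2: x = 0.777, y = 0.302
Drum-2 feed = drum-1 vapor: z₂ = (0.6977, 0.3023).
Drum 2:
Material balance + equilibrium reduce to Σ zᵢ(Kᵢ−1)/(1+ψ₂(Kᵢ−1)) = 0.
g(0) = ΣzᵢKᵢ − 1 = 0.473 and g(1) = 1 − Σzᵢ/Kᵢ = -0.562, so a root lies in (0, 1).
Binary case is linear: z₁(K₁−1)(1+ψ₂(K₂−1)) + z₂(K₂−1)(1+ψ₂(K₁−1)) = 0
⇒ ψ₂ = [z₁(K₁−1)+z₂(K₂−1)] / [−(K₁−1)(K₂−1)] = 0.4728/0.7533 = 0.628
  1: x = 0.428, y = 0.858
  2: x = 0.572, y = 0.142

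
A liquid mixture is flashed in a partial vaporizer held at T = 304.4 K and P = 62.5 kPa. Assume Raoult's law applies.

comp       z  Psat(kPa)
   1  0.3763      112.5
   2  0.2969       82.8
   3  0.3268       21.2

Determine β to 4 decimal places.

β = 0.4458

Raoult's law: Kᵢ = Pᵢˢᵃᵗ/P = Pᵢˢᵃᵗ/62.5.
  K_1 = 112.5/62.5 = 1.800000, K_2 = 82.8/62.5 = 1.324800, K_3 = 21.2/62.5 = 0.339200
Rachford–Rice: g(β) = Σ zᵢ(Kᵢ−1)/(1+β(Kᵢ−1)) = 0.
Feasibility: ΣzᵢKᵢ = 1.1815, Σzᵢ/Kᵢ = 1.3966 — both > 1, two phases present.
Iterate (Newton) starting at β = 0.42:
  β = 0.4200: g = 0.01128, g' = -0.4326 → β = 0.4461
  β = 0.4461: g = -0.00012, g' = -0.4416 → β = 0.4458
Converged at β = 0.4458.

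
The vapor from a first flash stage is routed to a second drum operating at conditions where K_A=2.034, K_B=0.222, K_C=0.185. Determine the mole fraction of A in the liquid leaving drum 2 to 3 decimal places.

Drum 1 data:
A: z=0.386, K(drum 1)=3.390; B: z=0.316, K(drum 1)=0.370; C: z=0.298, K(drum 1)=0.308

x_A (drum 2) = 0.435

Drum 1:
Newton–Raphson from ψ₁ = 0.5:
  ψ₁ = 0.500: g = -0.1857, g' = -1.059 → ψ₁ = 0.325
  ψ₁ = 0.325: g = 0.0033, g' = -1.135 → ψ₁ = 0.328
Converged at ψ₁ = 0.328.
Drum-1 compositions:
  A: x = 0.217, y = 0.734
  B: x = 0.398, y = 0.147
  C: x = 0.385, y = 0.119
Drum-2 feed = drum-1 vapor: z₂ = (0.7340, 0.1473, 0.1187).
Drum 2:
Rachford–Rice: g(ψ₂) = Σ zᵢ(Kᵢ−1)/(1+ψ₂(Kᵢ−1)) = 0.
g(0) = ΣzᵢKᵢ − 1 = 0.548 and g(1) = 1 − Σzᵢ/Kᵢ = -0.666, so a root lies in (0, 1).
Newton iteration, ψ₂⁰ = 0.42:
  ψ₂ = 0.420: g = 0.2119, g' = -0.760 → ψ₂ = 0.699
  ψ₂ = 0.699: g = -0.0350, g' = -1.117 → ψ₂ = 0.667
  ψ₂ = 0.667: g = -0.0013, g' = -1.039 → ψ₂ = 0.666
Converged at ψ₂ = 0.666.
  A: x = 0.435, y = 0.884
  B: x = 0.306, y = 0.068
  C: x = 0.260, y = 0.048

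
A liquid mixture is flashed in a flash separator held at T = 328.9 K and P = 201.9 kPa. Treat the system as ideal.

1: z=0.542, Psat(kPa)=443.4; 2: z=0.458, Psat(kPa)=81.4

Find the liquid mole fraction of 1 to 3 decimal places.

Raoult's law: Kᵢ = Pᵢˢᵃᵗ/P = Pᵢˢᵃᵗ/201.9.
  K_1 = 443.4/201.9 = 2.19614, K_2 = 81.4/201.9 = 0.40317
Material balance + equilibrium reduce to Σ zᵢ(Kᵢ−1)/(1+ψ(Kᵢ−1)) = 0.
Check two-phase: ΣzᵢKᵢ = 1.375 > 1 and Σzᵢ/Kᵢ = 1.383 > 1, so g(0) = 0.375 > 0 and g(1) = -0.383 < 0.
Newton–Raphson from ψ = 0.34:
  ψ = 0.340: g = 0.1179, g' = -0.649 → ψ = 0.522
  ψ = 0.522: g = 0.0022, g' = -0.638 → ψ = 0.525
Converged at ψ = 0.525.
Compositions from xᵢ = zᵢ/(1+ψ(Kᵢ−1)), yᵢ = Kᵢxᵢ:
  1: x = 0.333, y = 0.731
  2: x = 0.667, y = 0.269

x_1 = 0.333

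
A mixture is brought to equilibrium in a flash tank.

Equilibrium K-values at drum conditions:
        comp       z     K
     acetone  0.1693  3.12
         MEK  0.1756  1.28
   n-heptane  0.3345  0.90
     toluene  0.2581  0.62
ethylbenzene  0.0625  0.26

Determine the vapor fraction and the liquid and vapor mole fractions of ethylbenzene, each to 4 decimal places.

Iterate (Newton) starting at ψ = 0.5:
  ψ = 0.5000: g = -0.01235, g' = -0.3366 → ψ = 0.4633
  ψ = 0.4633: g = 0.00010, g' = -0.3423 → ψ = 0.4636
Converged at ψ = 0.4636.
Compositions from xᵢ = zᵢ/(1+ψ(Kᵢ−1)), yᵢ = Kᵢxᵢ:
  acetone: x = 0.0854, y = 0.2664
  MEK: x = 0.1554, y = 0.1989
  n-heptane: x = 0.3508, y = 0.3157
  toluene: x = 0.3133, y = 0.1942
  ethylbenzene: x = 0.0951, y = 0.0247

ψ = 0.4636, x_ethylbenzene = 0.0951, y_ethylbenzene = 0.0247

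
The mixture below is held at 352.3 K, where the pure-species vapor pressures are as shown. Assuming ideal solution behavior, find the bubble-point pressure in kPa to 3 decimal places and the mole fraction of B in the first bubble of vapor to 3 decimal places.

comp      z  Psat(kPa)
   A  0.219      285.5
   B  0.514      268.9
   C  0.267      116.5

Pbub = 231.845 kPa, y_B = 0.596

At the bubble point ψ → 0, so ΣzᵢKᵢ = 1 with Kᵢ = Pᵢˢᵃᵗ/P ⇒ P = ΣzᵢPᵢˢᵃᵗ.
P = 0.219·285.5 + 0.514·268.9 + 0.267·116.5 = 231.845 kPa
yᵢ = zᵢPᵢˢᵃᵗ/P ⇒ y_B = 0.514·268.9/231.845 = 0.596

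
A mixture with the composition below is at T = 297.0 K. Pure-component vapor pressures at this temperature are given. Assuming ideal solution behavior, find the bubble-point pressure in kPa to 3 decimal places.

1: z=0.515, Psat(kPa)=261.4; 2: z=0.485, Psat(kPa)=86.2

Pbub = 176.428 kPa

At the bubble point ψ → 0, so ΣzᵢKᵢ = 1 with Kᵢ = Pᵢˢᵃᵗ/P ⇒ P = ΣzᵢPᵢˢᵃᵗ.
P = 0.515·261.4 + 0.485·86.2 = 176.428 kPa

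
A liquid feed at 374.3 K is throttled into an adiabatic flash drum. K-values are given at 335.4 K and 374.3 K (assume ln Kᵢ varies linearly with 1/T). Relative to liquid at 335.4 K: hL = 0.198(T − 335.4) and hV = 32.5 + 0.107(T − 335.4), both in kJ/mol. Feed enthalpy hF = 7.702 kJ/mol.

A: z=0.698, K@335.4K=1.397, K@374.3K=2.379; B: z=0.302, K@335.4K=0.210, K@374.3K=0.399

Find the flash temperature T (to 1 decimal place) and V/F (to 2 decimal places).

Adiabatic flash: solve Rachford–Rice at each trial T, then check hF = ψ·hV(T) + (1−ψ)·hL(T).
  T = 335.4 K: K = (1.397, 0.210), RR gives ψ = 0.123, H_out = 3.992 kJ/mol
  T = 374.3 K: K = (2.379, 0.399), RR gives ψ = 0.942, H_out = 34.994 kJ/mol
  T = 354.9 K: K = (1.851, 0.295), RR gives ψ = 0.635, H_out = 23.372 kJ/mol
  T = 345.1 K: K = (1.613, 0.250), RR gives ψ = 0.438, H_out = 15.770 kJ/mol
  T = 340.2 K: K = (1.502, 0.229), RR gives ψ = 0.304, H_out = 10.682 kJ/mol
  T = 337.8 K: K = (1.449, 0.219), RR gives ψ = 0.221, H_out = 7.618 kJ/mol
Linear interpolation between T = 337.8 (H_out = 7.618) and T = 340.2 (H_out = 10.682) on hF = 7.702 gives T ≈ 337.9 K, at which ψ = 0.22.

T = 337.9 K, V/F = 0.22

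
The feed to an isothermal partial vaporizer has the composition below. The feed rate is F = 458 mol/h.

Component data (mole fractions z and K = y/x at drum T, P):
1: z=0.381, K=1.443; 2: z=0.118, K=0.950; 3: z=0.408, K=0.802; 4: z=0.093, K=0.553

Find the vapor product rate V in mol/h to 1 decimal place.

V = 178.7 mol/h

Material balance + equilibrium reduce to Σ zᵢ(Kᵢ−1)/(1+ψ(Kᵢ−1)) = 0.
g(0) = ΣzᵢKᵢ − 1 = 0.041 and g(1) = 1 − Σzᵢ/Kᵢ = -0.065, so a root lies in (0, 1).
Iterate (Newton) starting at ψ = 0.5:
  ψ = 0.500: g = -0.0111, g' = -0.101 → ψ = 0.390
Converged at ψ = 0.390.
Then V = ψ·F = 0.3901·458 = 178.7 mol/h and L = F − V = 279.3 mol/h.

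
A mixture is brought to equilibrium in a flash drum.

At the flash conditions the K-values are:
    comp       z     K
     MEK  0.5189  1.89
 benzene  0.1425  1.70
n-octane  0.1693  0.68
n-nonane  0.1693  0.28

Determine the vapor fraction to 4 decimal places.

Let ψ = V/F and solve Σ zᵢ(Kᵢ−1)/(1+ψ(Kᵢ−1)) = 0.
Feasibility: ΣzᵢKᵢ = 1.3855, Σzᵢ/Kᵢ = 1.2120 — both > 1, two phases present.
Iterate (Newton) starting at ψ = 0.46:
  ψ = 0.4600: g = 0.15734, g' = -0.4669 → ψ = 0.7970
  ψ = 0.7970: g = -0.02453, g' = -0.6839 → ψ = 0.7611
  ψ = 0.7611: g = -0.00089, g' = -0.6357 → ψ = 0.7597
Converged at ψ = 0.7597.

ψ = 0.7597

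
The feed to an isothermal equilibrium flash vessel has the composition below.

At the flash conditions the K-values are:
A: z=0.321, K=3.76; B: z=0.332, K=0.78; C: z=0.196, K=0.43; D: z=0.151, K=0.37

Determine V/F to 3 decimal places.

Iterate (Newton) starting at V/F = 0.31:
  V/F = 0.310: g = 0.1452, g' = -0.915 → V/F = 0.469
  V/F = 0.469: g = 0.0175, g' = -0.724 → V/F = 0.493
Converged at V/F = 0.493.

V/F = 0.493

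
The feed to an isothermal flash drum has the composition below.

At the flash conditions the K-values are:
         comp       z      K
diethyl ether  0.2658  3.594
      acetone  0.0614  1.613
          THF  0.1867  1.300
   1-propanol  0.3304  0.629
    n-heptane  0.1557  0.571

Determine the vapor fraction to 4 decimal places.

ψ = 0.8509

Let ψ = V/F and solve Σ zᵢ(Kᵢ−1)/(1+ψ(Kᵢ−1)) = 0.
Feasibility: ΣzᵢKᵢ = 1.5938, Σzᵢ/Kᵢ = 1.0536 — both > 1, two phases present.
Iterate (Newton) starting at ψ = 0.65:
  ψ = 0.6500: g = 0.07632, g' = -0.4055 → ψ = 0.8382
  ψ = 0.8382: g = 0.00463, g' = -0.3640 → ψ = 0.8509
Converged at ψ = 0.8509.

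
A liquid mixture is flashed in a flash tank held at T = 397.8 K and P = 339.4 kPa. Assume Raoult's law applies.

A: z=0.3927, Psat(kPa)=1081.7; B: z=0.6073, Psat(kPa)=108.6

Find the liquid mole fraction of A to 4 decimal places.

x_A = 0.2372

Raoult's law: Kᵢ = Pᵢˢᵃᵗ/P = Pᵢˢᵃᵗ/339.4.
  K_A = 1081.7/339.4 = 3.187095, K_B = 108.6/339.4 = 0.319976
Material balance + equilibrium reduce to Σ zᵢ(Kᵢ−1)/(1+V/F(Kᵢ−1)) = 0.
Feasibility: ΣzᵢKᵢ = 1.4459, Σzᵢ/Kᵢ = 2.0212 — both > 1, two phases present.
Binary case is linear: z₁(K₁−1)(1+V/F(K₂−1)) + z₂(K₂−1)(1+V/F(K₁−1)) = 0
⇒ V/F = [z₁(K₁−1)+z₂(K₂−1)] / [−(K₁−1)(K₂−1)] = 0.44589/1.48728 = 0.2998
Compositions from xᵢ = zᵢ/(1+V/F(Kᵢ−1)), yᵢ = Kᵢxᵢ:
  A: x = 0.2372, y = 0.7559
  B: x = 0.7628, y = 0.2441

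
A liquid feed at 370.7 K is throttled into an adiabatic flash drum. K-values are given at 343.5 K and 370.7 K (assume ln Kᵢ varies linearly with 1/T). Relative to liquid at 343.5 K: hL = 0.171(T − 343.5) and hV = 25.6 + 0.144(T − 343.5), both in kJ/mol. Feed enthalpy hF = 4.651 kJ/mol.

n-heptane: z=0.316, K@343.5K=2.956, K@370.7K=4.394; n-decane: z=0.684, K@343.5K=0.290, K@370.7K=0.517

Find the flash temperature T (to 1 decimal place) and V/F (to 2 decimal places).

Adiabatic flash: solve Rachford–Rice at each trial T, then check hF = ψ·hV(T) + (1−ψ)·hL(T).
  T = 343.5 K: K = (2.956, 0.290), RR gives ψ = 0.095, H_out = 2.442 kJ/mol
  T = 370.7 K: K = (4.394, 0.517), RR gives ψ = 0.453, H_out = 15.908 kJ/mol
  T = 357.1 K: K = (3.631, 0.391), RR gives ψ = 0.259, H_out = 8.870 kJ/mol
  T = 350.3 K: K = (3.283, 0.338), RR gives ψ = 0.178, H_out = 5.678 kJ/mol
  T = 346.9 K: K = (3.117, 0.313), RR gives ψ = 0.137, H_out = 4.077 kJ/mol
  T = 348.6 K: K = (3.199, 0.325), RR gives ψ = 0.157, H_out = 4.880 kJ/mol
Linear interpolation between T = 346.9 (H_out = 4.077) and T = 348.6 (H_out = 4.880) on hF = 4.651 gives T ≈ 348.1 K, at which ψ = 0.15.

T = 348.1 K, V/F = 0.15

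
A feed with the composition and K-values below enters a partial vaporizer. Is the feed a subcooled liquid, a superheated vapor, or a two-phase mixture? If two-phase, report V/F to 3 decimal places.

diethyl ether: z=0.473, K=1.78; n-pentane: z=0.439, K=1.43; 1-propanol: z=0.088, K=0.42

superheated vapor

ΣzᵢKᵢ = 1.507; Σzᵢ/Kᵢ = 0.782.
Since Σzᵢ/Kᵢ < 1 the mixture is above its dew point — single vapor phase.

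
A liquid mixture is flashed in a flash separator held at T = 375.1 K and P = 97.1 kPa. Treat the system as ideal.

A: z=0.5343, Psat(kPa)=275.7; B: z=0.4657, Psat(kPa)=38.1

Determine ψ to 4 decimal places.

ψ = 0.6261

Raoult's law: Kᵢ = Pᵢˢᵃᵗ/P = Pᵢˢᵃᵗ/97.1.
  K_A = 275.7/97.1 = 2.839341, K_B = 38.1/97.1 = 0.392379
Binary case is linear: z₁(K₁−1)(1+ψ(K₂−1)) + z₂(K₂−1)(1+ψ(K₁−1)) = 0
⇒ ψ = [z₁(K₁−1)+z₂(K₂−1)] / [−(K₁−1)(K₂−1)] = 0.69979/1.11762 = 0.6261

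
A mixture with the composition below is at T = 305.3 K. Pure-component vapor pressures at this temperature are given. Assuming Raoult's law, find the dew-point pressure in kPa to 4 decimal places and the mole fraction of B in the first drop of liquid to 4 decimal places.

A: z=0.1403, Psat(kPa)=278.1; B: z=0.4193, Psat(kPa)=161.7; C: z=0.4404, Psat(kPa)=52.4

At the dew point ψ → 1, so Σzᵢ/Kᵢ = 1 with Kᵢ = Pᵢˢᵃᵗ/P ⇒ 1/P = Σzᵢ/Pᵢˢᵃᵗ.
1/P = 0.1403/278.1 + 0.4193/161.7 + 0.4404/52.4 = 0.0115021 ⇒ P = 86.9403 kPa
xᵢ = zᵢP/Pᵢˢᵃᵗ ⇒ x_B = 0.4193·86.9403/161.7 = 0.2254

Pdew = 86.9403 kPa, x_B = 0.2254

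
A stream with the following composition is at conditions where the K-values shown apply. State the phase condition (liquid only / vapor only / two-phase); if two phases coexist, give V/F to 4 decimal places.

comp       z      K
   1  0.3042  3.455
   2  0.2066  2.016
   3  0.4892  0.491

two-phase, V/F = 0.7168

ΣzᵢKᵢ = 1.7077; Σzᵢ/Kᵢ = 1.1869.
Both exceed 1, so a two-phase solution exists.
Let ψ = V/F and solve Σ zᵢ(Kᵢ−1)/(1+ψ(Kᵢ−1)) = 0.
Newton iteration, ψ⁰ = 0.5:
  ψ = 0.5000: g = 0.14046, g' = -0.6913 → ψ = 0.7032
  ψ = 0.7032: g = 0.00857, g' = -0.6267 → ψ = 0.7168
Converged at ψ = 0.7168.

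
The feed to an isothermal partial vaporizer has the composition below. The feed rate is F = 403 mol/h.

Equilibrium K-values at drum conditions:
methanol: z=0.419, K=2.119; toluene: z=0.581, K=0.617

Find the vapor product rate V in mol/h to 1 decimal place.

V = 231.6 mol/h

Material balance + equilibrium reduce to Σ zᵢ(Kᵢ−1)/(1+ψ(Kᵢ−1)) = 0.
Check two-phase: ΣzᵢKᵢ = 1.246 > 1 and Σzᵢ/Kᵢ = 1.139 > 1, so g(0) = 0.246 > 0 and g(1) = -0.139 < 0.
Binary case is linear: z₁(K₁−1)(1+ψ(K₂−1)) + z₂(K₂−1)(1+ψ(K₁−1)) = 0
⇒ ψ = [z₁(K₁−1)+z₂(K₂−1)] / [−(K₁−1)(K₂−1)] = 0.2463/0.4286 = 0.575
Then V = ψ·F = 0.5748·403 = 231.6 mol/h and L = F − V = 171.4 mol/h.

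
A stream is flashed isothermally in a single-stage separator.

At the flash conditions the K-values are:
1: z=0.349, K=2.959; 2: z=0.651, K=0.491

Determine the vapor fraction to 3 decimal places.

ψ = 0.353

Rachford–Rice: g(ψ) = Σ zᵢ(Kᵢ−1)/(1+ψ(Kᵢ−1)) = 0.
g(0) = ΣzᵢKᵢ − 1 = 0.352 and g(1) = 1 − Σzᵢ/Kᵢ = -0.444, so a root lies in (0, 1).
Newton–Raphson from ψ = 0.43:
  ψ = 0.430: g = -0.0531, g' = -0.671 → ψ = 0.351
  ψ = 0.351: g = 0.0018, g' = -0.720 → ψ = 0.353
Converged at ψ = 0.353.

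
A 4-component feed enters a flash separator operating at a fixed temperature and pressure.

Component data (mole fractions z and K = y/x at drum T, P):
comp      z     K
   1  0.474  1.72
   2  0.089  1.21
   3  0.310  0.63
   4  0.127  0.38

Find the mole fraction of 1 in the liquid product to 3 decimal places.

x_1 = 0.341

Let β = V/F and solve Σ zᵢ(Kᵢ−1)/(1+β(Kᵢ−1)) = 0.
g(0) = ΣzᵢKᵢ − 1 = 0.167 and g(1) = 1 − Σzᵢ/Kᵢ = -0.175, so a root lies in (0, 1).
Newton–Raphson from β = 0.59:
  β = 0.590: g = -0.0147, g' = -0.315 → β = 0.543
Converged at β = 0.543.
Compositions from xᵢ = zᵢ/(1+β(Kᵢ−1)), yᵢ = Kᵢxᵢ:
  1: x = 0.341, y = 0.586
  2: x = 0.080, y = 0.097
  3: x = 0.388, y = 0.244
  4: x = 0.191, y = 0.073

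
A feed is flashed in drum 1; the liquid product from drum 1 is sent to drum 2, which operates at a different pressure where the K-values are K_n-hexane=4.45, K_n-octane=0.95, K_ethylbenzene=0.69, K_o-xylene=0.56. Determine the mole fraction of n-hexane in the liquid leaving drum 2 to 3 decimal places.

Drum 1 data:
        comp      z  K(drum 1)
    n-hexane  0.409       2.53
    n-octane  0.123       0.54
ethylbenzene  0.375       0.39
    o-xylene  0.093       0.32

x_n-hexane (drum 2) = 0.078

Drum 1:
Material balance + equilibrium reduce to Σ zᵢ(Kᵢ−1)/(1+ψ₁(Kᵢ−1)) = 0.
Check two-phase: ΣzᵢKᵢ = 1.277 > 1 and Σzᵢ/Kᵢ = 1.642 > 1, so g(0) = 0.277 > 0 and g(1) = -0.642 < 0.
Newton–Raphson from ψ₁ = 0.41:
  ψ₁ = 0.410: g = -0.0779, g' = -0.732 → ψ₁ = 0.304
  ψ₁ = 0.304: g = 0.0011, g' = -0.760 → ψ₁ = 0.305
Converged at ψ₁ = 0.305.
Drum-1 compositions:
  n-hexane: x = 0.279, y = 0.706
  n-octane: x = 0.143, y = 0.077
  ethylbenzene: x = 0.461, y = 0.180
  o-xylene: x = 0.117, y = 0.038
Drum-2 feed = drum-1 liquid: z₂ = (0.2789, 0.1431, 0.4607, 0.1173).
Drum 2:
Let ψ₂ = V/F and solve Σ zᵢ(Kᵢ−1)/(1+ψ₂(Kᵢ−1)) = 0.
g(0) = ΣzᵢKᵢ − 1 = 0.760 and g(1) = 1 − Σzᵢ/Kᵢ = -0.091, so a root lies in (0, 1).
Newton iteration, ψ₂⁰ = 0.39:
  ψ₂ = 0.390: g = 0.1781, g' = -0.694 → ψ₂ = 0.647
  ψ₂ = 0.647: g = 0.0396, g' = -0.432 → ψ₂ = 0.738
  ψ₂ = 0.738: g = 0.0021, g' = -0.388 → ψ₂ = 0.744
Converged at ψ₂ = 0.744.
  n-hexane: x = 0.078, y = 0.348
  n-octane: x = 0.149, y = 0.141
  ethylbenzene: x = 0.599, y = 0.413
  o-xylene: x = 0.174, y = 0.098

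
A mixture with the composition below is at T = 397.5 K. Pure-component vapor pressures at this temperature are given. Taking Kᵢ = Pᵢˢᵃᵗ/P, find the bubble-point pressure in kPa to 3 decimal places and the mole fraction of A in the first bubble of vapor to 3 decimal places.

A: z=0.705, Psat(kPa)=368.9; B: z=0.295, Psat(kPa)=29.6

At the bubble point ψ → 0, so ΣzᵢKᵢ = 1 with Kᵢ = Pᵢˢᵃᵗ/P ⇒ P = ΣzᵢPᵢˢᵃᵗ.
P = 0.705·368.9 + 0.295·29.6 = 268.806 kPa
yᵢ = zᵢPᵢˢᵃᵗ/P ⇒ y_A = 0.705·368.9/268.806 = 0.968

Pbub = 268.806 kPa, y_A = 0.968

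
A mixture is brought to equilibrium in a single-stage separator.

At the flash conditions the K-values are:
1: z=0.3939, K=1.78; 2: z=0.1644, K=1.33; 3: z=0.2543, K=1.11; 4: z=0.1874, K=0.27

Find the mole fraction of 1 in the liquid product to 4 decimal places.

Material balance + equilibrium reduce to Σ zᵢ(Kᵢ−1)/(1+V/F(Kᵢ−1)) = 0.
Check two-phase: ΣzᵢKᵢ = 1.2527 > 1 and Σzᵢ/Kᵢ = 1.2681 > 1, so g(0) = 0.2527 > 0 and g(1) = -0.2681 < 0.
Iterate (Newton) starting at V/F = 0.67:
  V/F = 0.6700: g = 0.00450, g' = -0.5006 → V/F = 0.6790
  V/F = 0.6790: g = -0.00004, g' = -0.5097 → V/F = 0.6789
Converged at V/F = 0.6789.
Compositions from xᵢ = zᵢ/(1+V/F(Kᵢ−1)), yᵢ = Kᵢxᵢ:
  1: x = 0.2575, y = 0.4584
  2: x = 0.1343, y = 0.1786
  3: x = 0.2366, y = 0.2627
  4: x = 0.3715, y = 0.1003

x_1 = 0.2575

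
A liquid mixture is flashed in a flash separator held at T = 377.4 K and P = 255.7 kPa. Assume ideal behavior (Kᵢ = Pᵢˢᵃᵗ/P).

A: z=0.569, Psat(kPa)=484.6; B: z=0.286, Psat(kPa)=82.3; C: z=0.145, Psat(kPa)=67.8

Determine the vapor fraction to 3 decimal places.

Raoult's law: Kᵢ = Pᵢˢᵃᵗ/P = Pᵢˢᵃᵗ/255.7.
  K_A = 484.6/255.7 = 1.89519, K_B = 82.3/255.7 = 0.32186, K_C = 67.8/255.7 = 0.26515
Newton iteration, ψ⁰ = 0.5:
  ψ = 0.500: g = -0.1100, g' = -0.714 → ψ = 0.346
  ψ = 0.346: g = -0.0074, g' = -0.631 → ψ = 0.334
Converged at ψ = 0.334.

ψ = 0.334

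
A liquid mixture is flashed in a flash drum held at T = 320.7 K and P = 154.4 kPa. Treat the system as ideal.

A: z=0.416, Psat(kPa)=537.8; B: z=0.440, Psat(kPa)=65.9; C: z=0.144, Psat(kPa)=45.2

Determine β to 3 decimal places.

Raoult's law: Kᵢ = Pᵢˢᵃᵗ/P = Pᵢˢᵃᵗ/154.4.
  K_A = 537.8/154.4 = 3.48316, K_B = 65.9/154.4 = 0.42681, K_C = 45.2/154.4 = 0.29275
Let β = V/F and solve Σ zᵢ(Kᵢ−1)/(1+β(Kᵢ−1)) = 0.
Feasibility: ΣzᵢKᵢ = 1.679, Σzᵢ/Kᵢ = 1.642 — both > 1, two phases present.
Newton–Raphson from β = 0.46:
  β = 0.460: g = -0.0113, g' = -0.984 → β = 0.449
Converged at β = 0.449.

β = 0.449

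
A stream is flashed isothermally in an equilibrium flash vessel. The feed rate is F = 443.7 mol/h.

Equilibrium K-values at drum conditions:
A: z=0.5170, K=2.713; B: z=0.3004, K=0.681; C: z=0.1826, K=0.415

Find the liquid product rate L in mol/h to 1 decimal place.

L = 53.4 mol/h

Material balance + equilibrium reduce to Σ zᵢ(Kᵢ−1)/(1+ψ(Kᵢ−1)) = 0.
Check two-phase: ΣzᵢKᵢ = 1.6830 > 1 and Σzᵢ/Kᵢ = 1.0717 > 1, so g(0) = 0.6830 > 0 and g(1) = -0.0717 < 0.
Newton–Raphson from ψ = 0.5:
  ψ = 0.5000: g = 0.21204, g' = -0.6083 → ψ = 0.8486
  ψ = 0.8486: g = 0.01742, g' = -0.5559 → ψ = 0.8799
  ψ = 0.8799: g = -0.00015, g' = -0.5658 → ψ = 0.8797
Converged at ψ = 0.8797.
Then V = ψ·F = 0.8797·443.7 = 390.3 mol/h and L = F − V = 53.4 mol/h.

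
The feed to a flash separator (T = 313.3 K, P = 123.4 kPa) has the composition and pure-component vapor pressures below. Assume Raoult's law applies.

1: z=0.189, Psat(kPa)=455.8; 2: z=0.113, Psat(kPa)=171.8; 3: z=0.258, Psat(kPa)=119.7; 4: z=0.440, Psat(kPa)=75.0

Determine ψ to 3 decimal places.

ψ = 0.591

Raoult's law: Kᵢ = Pᵢˢᵃᵗ/P = Pᵢˢᵃᵗ/123.4.
  K_1 = 455.8/123.4 = 3.69368, K_2 = 171.8/123.4 = 1.39222, K_3 = 119.7/123.4 = 0.97002, K_4 = 75.0/123.4 = 0.60778
Newton iteration, ψ⁰ = 0.32:
  ψ = 0.320: g = 0.1076, g' = -0.498 → ψ = 0.536
  ψ = 0.536: g = 0.0185, g' = -0.350 → ψ = 0.589
  ψ = 0.589: g = 0.0005, g' = -0.331 → ψ = 0.591
Converged at ψ = 0.591.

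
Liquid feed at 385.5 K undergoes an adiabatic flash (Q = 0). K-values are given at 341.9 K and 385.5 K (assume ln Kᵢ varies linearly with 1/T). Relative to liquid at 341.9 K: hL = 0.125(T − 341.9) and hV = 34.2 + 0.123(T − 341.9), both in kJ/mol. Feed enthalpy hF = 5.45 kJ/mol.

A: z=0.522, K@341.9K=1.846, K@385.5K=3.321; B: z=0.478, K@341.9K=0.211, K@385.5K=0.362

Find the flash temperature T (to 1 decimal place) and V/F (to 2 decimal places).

T = 344.6 K, V/F = 0.15

Adiabatic flash: solve Rachford–Rice at each trial T, then check hF = ψ·hV(T) + (1−ψ)·hL(T).
  T = 341.9 K: K = (1.846, 0.211), RR gives ψ = 0.097, H_out = 3.303 kJ/mol
  T = 385.5 K: K = (3.321, 0.362), RR gives ψ = 0.612, H_out = 26.335 kJ/mol
  T = 363.7 K: K = (2.520, 0.281), RR gives ψ = 0.411, H_out = 16.777 kJ/mol
  T = 352.8 K: K = (2.167, 0.245), RR gives ψ = 0.281, H_out = 10.981 kJ/mol
  T = 347.4 K: K = (2.004, 0.228), RR gives ψ = 0.200, H_out = 7.517 kJ/mol
  T = 344.6 K: K = (1.923, 0.219), RR gives ψ = 0.150, H_out = 5.478 kJ/mol
  T = 343.2 K: K = (1.883, 0.215), RR gives ψ = 0.123, H_out = 4.379 kJ/mol
Linear interpolation between T = 343.2 (H_out = 4.379) and T = 344.6 (H_out = 5.478) on hF = 5.45 gives T ≈ 344.6 K, at which ψ = 0.15.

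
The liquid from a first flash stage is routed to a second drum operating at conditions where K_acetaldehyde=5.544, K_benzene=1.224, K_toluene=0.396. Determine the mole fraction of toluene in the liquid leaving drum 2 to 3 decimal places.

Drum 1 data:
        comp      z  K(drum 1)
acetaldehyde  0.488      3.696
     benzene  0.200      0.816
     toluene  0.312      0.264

x_toluene (drum 2) = 0.702

Drum 1:
Let ψ₁ = V/F and solve Σ zᵢ(Kᵢ−1)/(1+ψ₁(Kᵢ−1)) = 0.
g(0) = ΣzᵢKᵢ − 1 = 1.049 and g(1) = 1 − Σzᵢ/Kᵢ = -0.559, so a root lies in (0, 1).
Newton iteration, ψ₁⁰ = 0.47:
  ψ₁ = 0.470: g = 0.1890, g' = -1.093 → ψ₁ = 0.643
  ψ₁ = 0.643: g = 0.0038, g' = -1.092 → ψ₁ = 0.646
Converged at ψ₁ = 0.646.
Drum-1 compositions:
  acetaldehyde: x = 0.178, y = 0.658
  benzene: x = 0.227, y = 0.185
  toluene: x = 0.595, y = 0.157
Drum-2 feed = drum-1 liquid: z₂ = (0.1779, 0.2270, 0.5951).
Drum 2:
Let ψ₂ = V/F and solve Σ zᵢ(Kᵢ−1)/(1+ψ₂(Kᵢ−1)) = 0.
Check two-phase: ΣzᵢKᵢ = 1.500 > 1 and Σzᵢ/Kᵢ = 1.720 > 1, so g(0) = 0.500 > 0 and g(1) = -0.720 < 0.
Newton–Raphson from ψ₂ = 0.59:
  ψ₂ = 0.590: g = -0.2938, g' = -0.804 → ψ₂ = 0.225
  ψ₂ = 0.225: g = 0.0328, g' = -1.201 → ψ₂ = 0.252
  ψ₂ = 0.252: g = 0.0013, g' = -1.111 → ψ₂ = 0.253
Converged at ψ₂ = 0.253.
  acetaldehyde: x = 0.083, y = 0.459
  benzene: x = 0.215, y = 0.263
  toluene: x = 0.702, y = 0.278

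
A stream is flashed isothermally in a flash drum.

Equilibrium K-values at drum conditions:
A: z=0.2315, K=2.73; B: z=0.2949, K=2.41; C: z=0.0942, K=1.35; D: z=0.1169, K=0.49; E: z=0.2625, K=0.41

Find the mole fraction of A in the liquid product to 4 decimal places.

x_A = 0.0976

Let ψ = V/F and solve Σ zᵢ(Kᵢ−1)/(1+ψ(Kᵢ−1)) = 0.
Check two-phase: ΣzᵢKᵢ = 1.6348 > 1 and Σzᵢ/Kᵢ = 1.1558 > 1, so g(0) = 0.6348 > 0 and g(1) = -0.1558 < 0.
Iterate (Newton) starting at ψ = 0.37:
  ψ = 0.3700: g = 0.27502, g' = -0.7155 → ψ = 0.7543
  ψ = 0.7543: g = 0.02534, g' = -0.6523 → ψ = 0.7932
  ψ = 0.7932: g = -0.00032, g' = -0.6694 → ψ = 0.7927
Converged at ψ = 0.7927.
Compositions from xᵢ = zᵢ/(1+ψ(Kᵢ−1)), yᵢ = Kᵢxᵢ:
  A: x = 0.0976, y = 0.2665
  B: x = 0.1393, y = 0.3356
  C: x = 0.0737, y = 0.0995
  D: x = 0.1962, y = 0.0962
  E: x = 0.4932, y = 0.2022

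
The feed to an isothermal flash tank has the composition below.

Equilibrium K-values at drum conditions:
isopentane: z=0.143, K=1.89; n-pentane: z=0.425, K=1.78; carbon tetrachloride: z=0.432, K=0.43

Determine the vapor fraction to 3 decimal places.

ψ = 0.461

Material balance + equilibrium reduce to Σ zᵢ(Kᵢ−1)/(1+ψ(Kᵢ−1)) = 0.
g(0) = ΣzᵢKᵢ − 1 = 0.213 and g(1) = 1 − Σzᵢ/Kᵢ = -0.319, so a root lies in (0, 1).
Newton iteration, ψ⁰ = 0.41:
  ψ = 0.410: g = 0.0231, g' = -0.448 → ψ = 0.461
Converged at ψ = 0.461.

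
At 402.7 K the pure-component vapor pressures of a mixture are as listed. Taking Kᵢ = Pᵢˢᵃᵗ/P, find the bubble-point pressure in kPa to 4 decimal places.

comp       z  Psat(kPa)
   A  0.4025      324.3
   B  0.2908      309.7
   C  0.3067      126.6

Pbub = 259.4197 kPa

At the bubble point ψ → 0, so ΣzᵢKᵢ = 1 with Kᵢ = Pᵢˢᵃᵗ/P ⇒ P = ΣzᵢPᵢˢᵃᵗ.
P = 0.4025·324.3 + 0.2908·309.7 + 0.3067·126.6 = 259.4197 kPa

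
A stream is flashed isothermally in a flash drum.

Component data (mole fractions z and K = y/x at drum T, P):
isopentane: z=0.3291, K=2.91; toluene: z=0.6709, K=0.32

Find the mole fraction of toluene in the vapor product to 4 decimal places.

y_toluene = 0.2360

Material balance + equilibrium reduce to Σ zᵢ(Kᵢ−1)/(1+V/F(Kᵢ−1)) = 0.
Check two-phase: ΣzᵢKᵢ = 1.1724 > 1 and Σzᵢ/Kᵢ = 2.2097 > 1, so g(0) = 0.1724 > 0 and g(1) = -1.2097 < 0.
Newton–Raphson from V/F = 0.33:
  V/F = 0.3300: g = -0.20264, g' = -0.9674 → V/F = 0.1205
  V/F = 0.1205: g = 0.01401, g' = -1.1614 → V/F = 0.1326
  V/F = 0.1326: g = 0.00014, g' = -1.1391 → V/F = 0.1327
Converged at V/F = 0.1327.
Compositions from xᵢ = zᵢ/(1+V/F(Kᵢ−1)), yᵢ = Kᵢxᵢ:
  isopentane: x = 0.2625, y = 0.7640
  toluene: x = 0.7375, y = 0.2360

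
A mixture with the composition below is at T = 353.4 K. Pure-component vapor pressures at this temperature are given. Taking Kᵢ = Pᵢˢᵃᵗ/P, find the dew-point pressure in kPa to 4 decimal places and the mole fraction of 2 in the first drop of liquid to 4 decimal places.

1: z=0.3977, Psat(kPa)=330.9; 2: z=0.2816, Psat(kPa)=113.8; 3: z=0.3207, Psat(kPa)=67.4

At the dew point ψ → 1, so Σzᵢ/Kᵢ = 1 with Kᵢ = Pᵢˢᵃᵗ/P ⇒ 1/P = Σzᵢ/Pᵢˢᵃᵗ.
1/P = 0.3977/330.9 + 0.2816/113.8 + 0.3207/67.4 = 0.0084346 ⇒ P = 118.5600 kPa
xᵢ = zᵢP/Pᵢˢᵃᵗ ⇒ x_2 = 0.2816·118.5600/113.8 = 0.2934

Pdew = 118.5600 kPa, x_2 = 0.2934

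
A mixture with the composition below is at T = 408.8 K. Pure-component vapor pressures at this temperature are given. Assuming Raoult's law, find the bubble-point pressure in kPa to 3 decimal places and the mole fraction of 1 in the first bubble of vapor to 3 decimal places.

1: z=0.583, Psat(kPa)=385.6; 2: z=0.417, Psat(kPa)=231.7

Pbub = 321.424 kPa, y_1 = 0.699

At the bubble point ψ → 0, so ΣzᵢKᵢ = 1 with Kᵢ = Pᵢˢᵃᵗ/P ⇒ P = ΣzᵢPᵢˢᵃᵗ.
P = 0.583·385.6 + 0.417·231.7 = 321.424 kPa
yᵢ = zᵢPᵢˢᵃᵗ/P ⇒ y_1 = 0.583·385.6/321.424 = 0.699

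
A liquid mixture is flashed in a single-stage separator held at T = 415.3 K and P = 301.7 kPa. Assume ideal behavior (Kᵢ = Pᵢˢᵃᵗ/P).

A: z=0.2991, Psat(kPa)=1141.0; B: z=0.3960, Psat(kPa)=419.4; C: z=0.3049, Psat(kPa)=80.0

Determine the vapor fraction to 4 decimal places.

ψ = 0.6399

Raoult's law: Kᵢ = Pᵢˢᵃᵗ/P = Pᵢˢᵃᵗ/301.7.
  K_A = 1141.0/301.7 = 3.781903, K_B = 419.4/301.7 = 1.390123, K_C = 80.0/301.7 = 0.265164
Iterate (Newton) starting at ψ = 0.5:
  ψ = 0.5000: g = 0.12309, g' = -0.8585 → ψ = 0.6434
  ψ = 0.6434: g = -0.00322, g' = -0.9282 → ψ = 0.6399
Converged at ψ = 0.6399.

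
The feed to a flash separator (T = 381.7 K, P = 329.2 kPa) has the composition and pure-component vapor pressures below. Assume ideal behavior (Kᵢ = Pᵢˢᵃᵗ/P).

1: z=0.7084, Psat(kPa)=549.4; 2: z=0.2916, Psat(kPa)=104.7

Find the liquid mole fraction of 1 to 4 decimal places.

Raoult's law: Kᵢ = Pᵢˢᵃᵗ/P = Pᵢˢᵃᵗ/329.2.
  K_1 = 549.4/329.2 = 1.668894, K_2 = 104.7/329.2 = 0.318044
Material balance + equilibrium reduce to Σ zᵢ(Kᵢ−1)/(1+β(Kᵢ−1)) = 0.
Check two-phase: ΣzᵢKᵢ = 1.2750 > 1 and Σzᵢ/Kᵢ = 1.3413 > 1, so g(0) = 0.2750 > 0 and g(1) = -0.3413 < 0.
Binary case is linear: z₁(K₁−1)(1+β(K₂−1)) + z₂(K₂−1)(1+β(K₁−1)) = 0
⇒ β = [z₁(K₁−1)+z₂(K₂−1)] / [−(K₁−1)(K₂−1)] = 0.27499/0.45616 = 0.6028
Compositions from xᵢ = zᵢ/(1+β(Kᵢ−1)), yᵢ = Kᵢxᵢ:
  1: x = 0.5048, y = 0.8425
  2: x = 0.4952, y = 0.1575

x_1 = 0.5048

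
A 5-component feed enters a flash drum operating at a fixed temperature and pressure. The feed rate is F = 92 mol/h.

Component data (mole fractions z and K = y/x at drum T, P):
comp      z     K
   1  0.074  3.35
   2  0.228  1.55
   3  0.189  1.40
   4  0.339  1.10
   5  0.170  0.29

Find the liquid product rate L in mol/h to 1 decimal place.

L = 26.2 mol/h

Iterate (Newton) starting at ψ = 0.62:
  ψ = 0.620: g = 0.0412, g' = -0.402 → ψ = 0.722
  ψ = 0.722: g = -0.0033, g' = -0.474 → ψ = 0.715
Converged at ψ = 0.715.
Then V = ψ·F = 0.7153·92 = 65.8 mol/h and L = F − V = 26.2 mol/h.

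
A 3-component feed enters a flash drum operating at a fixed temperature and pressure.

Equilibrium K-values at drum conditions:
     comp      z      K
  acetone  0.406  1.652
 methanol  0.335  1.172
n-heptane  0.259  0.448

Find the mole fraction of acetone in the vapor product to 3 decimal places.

Rachford–Rice: g(V/F) = Σ zᵢ(Kᵢ−1)/(1+V/F(Kᵢ−1)) = 0.
Feasibility: ΣzᵢKᵢ = 1.179, Σzᵢ/Kᵢ = 1.110 — both > 1, two phases present.
Newton–Raphson from V/F = 0.55:
  V/F = 0.550: g = 0.0422, g' = -0.265 → V/F = 0.709
  V/F = 0.709: g = -0.0027, g' = -0.302 → V/F = 0.701
Converged at V/F = 0.701.
Compositions from xᵢ = zᵢ/(1+V/F(Kᵢ−1)), yᵢ = Kᵢxᵢ:
  acetone: x = 0.279, y = 0.460
  methanol: x = 0.299, y = 0.350
  n-heptane: x = 0.422, y = 0.189

y_acetone = 0.460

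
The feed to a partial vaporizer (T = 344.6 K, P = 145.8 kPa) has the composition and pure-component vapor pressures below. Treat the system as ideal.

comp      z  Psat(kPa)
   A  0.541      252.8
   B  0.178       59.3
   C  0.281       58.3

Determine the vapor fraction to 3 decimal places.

ψ = 0.280

Raoult's law: Kᵢ = Pᵢˢᵃᵗ/P = Pᵢˢᵃᵗ/145.8.
  K_A = 252.8/145.8 = 1.73388, K_B = 59.3/145.8 = 0.40672, K_C = 58.3/145.8 = 0.39986
Rachford–Rice: g(ψ) = Σ zᵢ(Kᵢ−1)/(1+ψ(Kᵢ−1)) = 0.
Check two-phase: ΣzᵢKᵢ = 1.123 > 1 and Σzᵢ/Kᵢ = 1.452 > 1, so g(0) = 0.123 > 0 and g(1) = -0.452 < 0.
Newton iteration, ψ⁰ = 0.46:
  ψ = 0.460: g = -0.0814, g' = -0.474 → ψ = 0.289
  ψ = 0.289: g = -0.0037, g' = -0.438 → ψ = 0.280
Converged at ψ = 0.280.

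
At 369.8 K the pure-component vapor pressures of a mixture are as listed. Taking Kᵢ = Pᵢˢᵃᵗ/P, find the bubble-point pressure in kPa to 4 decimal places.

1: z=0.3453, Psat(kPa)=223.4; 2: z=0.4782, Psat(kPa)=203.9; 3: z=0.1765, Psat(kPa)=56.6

At the bubble point ψ → 0, so ΣzᵢKᵢ = 1 with Kᵢ = Pᵢˢᵃᵗ/P ⇒ P = ΣzᵢPᵢˢᵃᵗ.
P = 0.3453·223.4 + 0.4782·203.9 + 0.1765·56.6 = 184.6349 kPa

Pbub = 184.6349 kPa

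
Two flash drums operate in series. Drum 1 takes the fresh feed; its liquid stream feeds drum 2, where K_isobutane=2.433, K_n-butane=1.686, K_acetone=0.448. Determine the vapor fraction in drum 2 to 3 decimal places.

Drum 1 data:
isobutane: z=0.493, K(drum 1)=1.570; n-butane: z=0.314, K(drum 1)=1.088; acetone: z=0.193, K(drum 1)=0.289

Drum 1:
Material balance + equilibrium reduce to Σ zᵢ(Kᵢ−1)/(1+ψ₁(Kᵢ−1)) = 0.
g(0) = ΣzᵢKᵢ − 1 = 0.171 and g(1) = 1 − Σzᵢ/Kᵢ = -0.270, so a root lies in (0, 1).
Newton iteration, ψ₁⁰ = 0.56:
  ψ₁ = 0.560: g = 0.0113, g' = -0.364 → ψ₁ = 0.591
  ψ₁ = 0.591: g = -0.0003, g' = -0.382 → ψ₁ = 0.590
Converged at ψ₁ = 0.590.
Drum-1 compositions:
  isobutane: x = 0.369, y = 0.579
  n-butane: x = 0.298, y = 0.325
  acetone: x = 0.333, y = 0.096
Drum-2 feed = drum-1 liquid: z₂ = (0.3689, 0.2985, 0.3327).
Drum 2:
Rachford–Rice: g(ψ₂) = Σ zᵢ(Kᵢ−1)/(1+ψ₂(Kᵢ−1)) = 0.
g(0) = ΣzᵢKᵢ − 1 = 0.550 and g(1) = 1 − Σzᵢ/Kᵢ = -0.071, so a root lies in (0, 1).
Iterate (Newton) starting at ψ₂ = 0.5:
  ψ₂ = 0.500: g = 0.2068, g' = -0.528 → ψ₂ = 0.891
  ψ₂ = 0.891: g = -0.0023, g' = -0.593 → ψ₂ = 0.887
Converged at ψ₂ = 0.887.
  isobutane: x = 0.162, y = 0.395
  n-butane: x = 0.186, y = 0.313
  acetone: x = 0.652, y = 0.292

V/F (drum 2) = 0.887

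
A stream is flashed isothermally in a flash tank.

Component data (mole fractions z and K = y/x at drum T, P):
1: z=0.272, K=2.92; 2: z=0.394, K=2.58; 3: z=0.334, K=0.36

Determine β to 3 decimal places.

Rachford–Rice: g(β) = Σ zᵢ(Kᵢ−1)/(1+β(Kᵢ−1)) = 0.
g(0) = ΣzᵢKᵢ − 1 = 0.931 and g(1) = 1 − Σzᵢ/Kᵢ = -0.174, so a root lies in (0, 1).
Iterate (Newton) starting at β = 0.5:
  β = 0.500: g = 0.2999, g' = -0.864 → β = 0.847
  β = 0.847: g = -0.0019, g' = -0.978 → β = 0.845
Converged at β = 0.845.

β = 0.845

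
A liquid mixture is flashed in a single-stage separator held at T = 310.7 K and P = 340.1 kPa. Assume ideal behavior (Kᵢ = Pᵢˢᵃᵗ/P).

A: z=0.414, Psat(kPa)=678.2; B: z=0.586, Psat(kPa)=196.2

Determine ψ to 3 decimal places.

ψ = 0.389

Raoult's law: Kᵢ = Pᵢˢᵃᵗ/P = Pᵢˢᵃᵗ/340.1.
  K_A = 678.2/340.1 = 1.99412, K_B = 196.2/340.1 = 0.57689
Iterate (Newton) starting at ψ = 0.3:
  ψ = 0.300: g = 0.0330, g' = -0.380 → ψ = 0.387
  ψ = 0.387: g = 0.0008, g' = -0.363 → ψ = 0.389
Converged at ψ = 0.389.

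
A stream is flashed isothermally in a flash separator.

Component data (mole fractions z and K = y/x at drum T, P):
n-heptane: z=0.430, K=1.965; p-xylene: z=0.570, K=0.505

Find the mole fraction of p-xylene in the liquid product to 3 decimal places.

Rachford–Rice: g(ψ) = Σ zᵢ(Kᵢ−1)/(1+ψ(Kᵢ−1)) = 0.
Check two-phase: ΣzᵢKᵢ = 1.133 > 1 and Σzᵢ/Kᵢ = 1.348 > 1, so g(0) = 0.133 > 0 and g(1) = -0.348 < 0.
Newton iteration, ψ⁰ = 0.5:
  ψ = 0.500: g = -0.0951, g' = -0.429 → ψ = 0.278
Converged at ψ = 0.278.
Compositions from xᵢ = zᵢ/(1+ψ(Kᵢ−1)), yᵢ = Kᵢxᵢ:
  n-heptane: x = 0.339, y = 0.666
  p-xylene: x = 0.661, y = 0.334

x_p-xylene = 0.661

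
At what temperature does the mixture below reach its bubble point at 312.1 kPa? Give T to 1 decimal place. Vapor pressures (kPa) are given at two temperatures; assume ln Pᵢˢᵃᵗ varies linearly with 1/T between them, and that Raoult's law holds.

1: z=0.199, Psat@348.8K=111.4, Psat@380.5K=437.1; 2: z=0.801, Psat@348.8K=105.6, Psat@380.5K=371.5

T = 375.0 K

Bubble-point temperature: ΣzᵢPᵢˢᵃᵗ(T) = P. Interpolate ln Pᵢˢᵃᵗ = aᵢ + bᵢ/T.
  T = 348.8 K: ΣzᵢPᵢˢᵃᵗ = 106.75 kPa
  T = 380.5 K: ΣzᵢPᵢˢᵃᵗ = 384.55 kPa
  T = 364.6 K: ΣzᵢPᵢˢᵃᵗ = 207.87 kPa
  T = 372.6 K: ΣzᵢPᵢˢᵃᵗ = 285.12 kPa
  T = 376.6 K: ΣzᵢPᵢˢᵃᵗ = 332.27 kPa
  T = 374.6 K: ΣzᵢPᵢˢᵃᵗ = 307.92 kPa
  T = 375.6 K: ΣzᵢPᵢˢᵃᵗ = 319.90 kPa
  T = 375.1 K: ΣzᵢPᵢˢᵃᵗ = 313.86 kPa
Interpolating between 374.6 K and 375.1 K gives T ≈ 375.0 K.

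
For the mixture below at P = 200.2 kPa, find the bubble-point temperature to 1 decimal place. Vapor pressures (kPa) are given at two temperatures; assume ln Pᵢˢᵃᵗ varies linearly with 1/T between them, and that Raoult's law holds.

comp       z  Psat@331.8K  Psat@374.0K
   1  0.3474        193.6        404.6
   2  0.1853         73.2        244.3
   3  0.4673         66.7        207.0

Bubble-point temperature: ΣzᵢPᵢˢᵃᵗ(T) = P. Interpolate ln Pᵢˢᵃᵗ = aᵢ + bᵢ/T.
  T = 331.8 K: ΣzᵢPᵢˢᵃᵗ = 111.99 kPa
  T = 374.0 K: ΣzᵢPᵢˢᵃᵗ = 282.56 kPa
  T = 352.9 K: ΣzᵢPᵢˢᵃᵗ = 181.88 kPa
  T = 363.4 K: ΣzᵢPᵢˢᵃᵗ = 227.64 kPa
  T = 358.1 K: ΣzᵢPᵢˢᵃᵗ = 203.53 kPa
  T = 355.5 K: ΣzᵢPᵢˢᵃᵗ = 192.47 kPa
Interpolating between 355.5 K and 358.1 K gives T ≈ 357.3 K.

T = 357.3 K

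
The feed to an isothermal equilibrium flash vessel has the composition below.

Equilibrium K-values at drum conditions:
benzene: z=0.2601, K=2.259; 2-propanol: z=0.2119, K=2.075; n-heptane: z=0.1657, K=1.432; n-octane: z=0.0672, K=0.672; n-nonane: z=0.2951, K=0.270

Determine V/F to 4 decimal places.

V/F = 0.5607

Iterate (Newton) starting at V/F = 0.5:
  V/F = 0.5000: g = 0.04237, g' = -0.6801 → V/F = 0.5623
  V/F = 0.5623: g = -0.00115, g' = -0.7198 → V/F = 0.5607
Converged at V/F = 0.5607.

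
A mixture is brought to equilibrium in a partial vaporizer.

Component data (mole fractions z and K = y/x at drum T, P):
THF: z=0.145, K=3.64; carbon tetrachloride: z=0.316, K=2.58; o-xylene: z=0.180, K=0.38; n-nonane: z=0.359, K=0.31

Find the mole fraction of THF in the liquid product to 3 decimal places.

x_THF = 0.070

Newton–Raphson from ψ = 0.5:
  ψ = 0.500: g = -0.0960, g' = -0.978 → ψ = 0.402
Converged at ψ = 0.402.
Compositions from xᵢ = zᵢ/(1+ψ(Kᵢ−1)), yᵢ = Kᵢxᵢ:
  THF: x = 0.070, y = 0.256
  carbon tetrachloride: x = 0.193, y = 0.499
  o-xylene: x = 0.240, y = 0.091
  n-nonane: x = 0.497, y = 0.154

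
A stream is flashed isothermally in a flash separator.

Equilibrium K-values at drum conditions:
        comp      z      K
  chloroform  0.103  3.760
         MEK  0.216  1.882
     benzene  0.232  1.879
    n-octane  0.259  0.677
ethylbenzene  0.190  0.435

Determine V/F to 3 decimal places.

V/F = 0.825

Rachford–Rice: g(V/F) = Σ zᵢ(Kᵢ−1)/(1+V/F(Kᵢ−1)) = 0.
g(0) = ΣzᵢKᵢ − 1 = 0.488 and g(1) = 1 − Σzᵢ/Kᵢ = -0.085, so a root lies in (0, 1).
Newton–Raphson from V/F = 0.5:
  V/F = 0.500: g = 0.1439, g' = -0.462 → V/F = 0.811
  V/F = 0.811: g = 0.0062, g' = -0.449 → V/F = 0.825
Converged at V/F = 0.825.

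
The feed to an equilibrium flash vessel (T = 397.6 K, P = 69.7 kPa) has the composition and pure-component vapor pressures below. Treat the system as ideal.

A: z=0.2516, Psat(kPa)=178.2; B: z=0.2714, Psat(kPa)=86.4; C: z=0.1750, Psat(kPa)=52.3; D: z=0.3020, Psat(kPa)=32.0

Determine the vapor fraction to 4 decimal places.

Raoult's law: Kᵢ = Pᵢˢᵃᵗ/P = Pᵢˢᵃᵗ/69.7.
  K_A = 178.2/69.7 = 2.556671, K_B = 86.4/69.7 = 1.239598, K_C = 52.3/69.7 = 0.750359, K_D = 32.0/69.7 = 0.459110
Rachford–Rice: g(ψ) = Σ zᵢ(Kᵢ−1)/(1+ψ(Kᵢ−1)) = 0.
Check two-phase: ΣzᵢKᵢ = 1.2496 > 1 and Σzᵢ/Kᵢ = 1.2084 > 1, so g(0) = 0.2496 > 0 and g(1) = -0.2084 < 0.
Iterate (Newton) starting at ψ = 0.56:
  ψ = 0.5600: g = -0.01853, g' = -0.3827 → ψ = 0.5116
  ψ = 0.5116: g = 0.00003, g' = -0.3845 → ψ = 0.5117
Converged at ψ = 0.5117.

ψ = 0.5117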